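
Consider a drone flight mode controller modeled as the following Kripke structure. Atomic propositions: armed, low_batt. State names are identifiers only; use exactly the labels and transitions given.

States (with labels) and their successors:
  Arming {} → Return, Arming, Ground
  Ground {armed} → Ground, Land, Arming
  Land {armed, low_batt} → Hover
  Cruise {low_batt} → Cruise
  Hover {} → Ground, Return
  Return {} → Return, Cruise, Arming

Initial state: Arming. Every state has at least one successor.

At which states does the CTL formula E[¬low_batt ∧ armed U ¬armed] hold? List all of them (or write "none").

{Arming, Ground, Cruise, Hover, Return}

States satisfying ¬low_batt ∧ armed: {Ground}.
States satisfying ¬armed: {Arming, Cruise, Hover, Return}.
States satisfying E[¬low_batt ∧ armed U ¬armed]: {Arming, Ground, Cruise, Hover, Return}.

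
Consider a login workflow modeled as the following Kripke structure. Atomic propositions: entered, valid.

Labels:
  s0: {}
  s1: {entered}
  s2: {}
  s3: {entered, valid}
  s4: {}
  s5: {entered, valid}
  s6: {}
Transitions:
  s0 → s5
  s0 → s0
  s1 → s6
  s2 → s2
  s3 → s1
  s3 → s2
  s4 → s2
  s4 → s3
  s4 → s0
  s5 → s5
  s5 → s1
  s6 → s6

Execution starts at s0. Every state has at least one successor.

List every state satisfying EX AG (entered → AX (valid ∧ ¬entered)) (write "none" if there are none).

States satisfying AG (entered → AX (valid ∧ ¬entered)): {s2, s6}.
States satisfying EX AG (entered → AX (valid ∧ ¬entered)): {s1, s2, s3, s4, s6}.

{s1, s2, s3, s4, s6}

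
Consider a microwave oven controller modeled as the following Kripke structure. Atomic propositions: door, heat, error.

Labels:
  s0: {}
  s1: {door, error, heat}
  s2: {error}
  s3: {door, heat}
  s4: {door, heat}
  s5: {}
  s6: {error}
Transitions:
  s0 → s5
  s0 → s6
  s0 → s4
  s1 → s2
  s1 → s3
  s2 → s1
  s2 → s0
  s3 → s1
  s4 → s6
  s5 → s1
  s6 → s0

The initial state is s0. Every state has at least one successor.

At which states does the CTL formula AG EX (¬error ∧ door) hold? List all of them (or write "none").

none

States satisfying EX (¬error ∧ door): {s0, s1}.
States satisfying AG EX (¬error ∧ door): ∅.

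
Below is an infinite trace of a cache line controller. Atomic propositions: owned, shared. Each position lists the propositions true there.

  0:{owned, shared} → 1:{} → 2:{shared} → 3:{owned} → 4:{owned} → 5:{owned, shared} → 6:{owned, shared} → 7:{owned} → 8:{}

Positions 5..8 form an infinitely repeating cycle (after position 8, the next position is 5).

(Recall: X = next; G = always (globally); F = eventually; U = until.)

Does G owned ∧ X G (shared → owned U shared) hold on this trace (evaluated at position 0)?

owned must hold at every position from 0 onward. It fails at position 1, so G owned is false.
The position after 0 is 1; G (shared → owned U shared) is true there.
At position 0: G owned is false; X G (shared → owned U shared) is true; so G owned ∧ X G (shared → owned U shared) is false.

No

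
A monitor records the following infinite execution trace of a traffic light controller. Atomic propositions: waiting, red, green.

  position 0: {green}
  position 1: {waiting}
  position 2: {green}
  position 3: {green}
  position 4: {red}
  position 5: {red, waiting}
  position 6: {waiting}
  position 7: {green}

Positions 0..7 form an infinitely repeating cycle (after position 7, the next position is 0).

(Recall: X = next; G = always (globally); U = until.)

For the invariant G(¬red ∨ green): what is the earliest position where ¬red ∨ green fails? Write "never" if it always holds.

4

Check ¬red ∨ green at each position in order: 0 ✓, 1 ✓, 2 ✓, 3 ✓.
At position 4 the labels are {red}, so ¬red ∨ green is false there. This is the first violation.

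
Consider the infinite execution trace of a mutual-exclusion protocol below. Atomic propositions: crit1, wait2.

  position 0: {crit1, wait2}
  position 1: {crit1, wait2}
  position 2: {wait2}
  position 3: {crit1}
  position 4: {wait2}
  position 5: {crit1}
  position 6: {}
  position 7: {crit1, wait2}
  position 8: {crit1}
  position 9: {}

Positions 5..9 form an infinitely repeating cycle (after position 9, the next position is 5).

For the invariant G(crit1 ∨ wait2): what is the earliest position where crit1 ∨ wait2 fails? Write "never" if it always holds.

6

Check crit1 ∨ wait2 at each position in order: 0 ✓, 1 ✓, 2 ✓, 3 ✓, 4 ✓, 5 ✓.
At position 6 the labels are {}, so crit1 ∨ wait2 is false there. This is the first violation.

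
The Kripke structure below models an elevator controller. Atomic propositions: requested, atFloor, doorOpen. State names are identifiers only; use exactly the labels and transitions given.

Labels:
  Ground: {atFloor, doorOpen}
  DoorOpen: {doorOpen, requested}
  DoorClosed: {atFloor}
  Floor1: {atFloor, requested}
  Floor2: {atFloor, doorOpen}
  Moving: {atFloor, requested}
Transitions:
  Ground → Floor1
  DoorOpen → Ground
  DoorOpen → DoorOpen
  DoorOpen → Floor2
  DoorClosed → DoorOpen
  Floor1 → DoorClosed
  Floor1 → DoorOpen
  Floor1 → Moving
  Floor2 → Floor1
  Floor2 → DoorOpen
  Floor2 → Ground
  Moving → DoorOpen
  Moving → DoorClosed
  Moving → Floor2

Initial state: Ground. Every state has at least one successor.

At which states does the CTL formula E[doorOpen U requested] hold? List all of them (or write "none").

{Ground, DoorOpen, Floor1, Floor2, Moving}

States satisfying doorOpen: {Ground, DoorOpen, Floor2}.
States satisfying requested: {DoorOpen, Floor1, Moving}.
States satisfying E[doorOpen U requested]: {Ground, DoorOpen, Floor1, Floor2, Moving}.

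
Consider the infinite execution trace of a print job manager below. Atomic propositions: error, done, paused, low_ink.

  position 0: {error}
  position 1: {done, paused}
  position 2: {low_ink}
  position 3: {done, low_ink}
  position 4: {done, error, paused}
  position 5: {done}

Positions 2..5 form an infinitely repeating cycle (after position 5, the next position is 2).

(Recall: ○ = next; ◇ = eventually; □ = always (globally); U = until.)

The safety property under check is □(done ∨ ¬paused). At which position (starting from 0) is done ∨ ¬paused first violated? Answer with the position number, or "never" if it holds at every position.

never

done ∨ ¬paused holds at every position 0..5, and those are all the positions the trace ever visits, so the invariant □(done ∨ ¬paused) is never violated.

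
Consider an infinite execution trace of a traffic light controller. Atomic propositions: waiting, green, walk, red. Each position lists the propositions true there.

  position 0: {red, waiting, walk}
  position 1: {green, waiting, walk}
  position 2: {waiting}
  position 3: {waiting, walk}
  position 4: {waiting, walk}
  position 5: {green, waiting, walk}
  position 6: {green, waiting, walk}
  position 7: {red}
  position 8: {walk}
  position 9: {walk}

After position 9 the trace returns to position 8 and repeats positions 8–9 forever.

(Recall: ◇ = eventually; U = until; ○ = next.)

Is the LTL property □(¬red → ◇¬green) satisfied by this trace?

¬red → ◇¬green holds at every position 0..9, and those are all positions ever visited, so □(¬red → ◇¬green) holds.
Positions where ¬red holds: 1, 2, 3, 4, 5, 6, 8, 9.
Check ◇¬green at each: 1→ok, 2→ok, 3→ok, 4→ok, 5→ok, 6→ok, 8→ok, 9→ok.

Satisfied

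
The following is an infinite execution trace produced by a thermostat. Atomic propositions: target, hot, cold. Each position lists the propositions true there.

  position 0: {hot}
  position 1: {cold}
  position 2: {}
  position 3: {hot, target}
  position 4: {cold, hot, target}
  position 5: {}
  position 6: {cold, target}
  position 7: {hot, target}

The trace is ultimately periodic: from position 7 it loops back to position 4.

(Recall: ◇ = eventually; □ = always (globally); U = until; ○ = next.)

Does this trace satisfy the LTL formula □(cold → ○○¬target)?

No

cold → ○○¬target must hold at every position from 0 onward. It fails at position 1, so □(cold → ○○¬target) is false.
Positions where cold holds: 1, 4, 6.
Check ○○¬target at each: 1→fails, 4→fails, 6→fails.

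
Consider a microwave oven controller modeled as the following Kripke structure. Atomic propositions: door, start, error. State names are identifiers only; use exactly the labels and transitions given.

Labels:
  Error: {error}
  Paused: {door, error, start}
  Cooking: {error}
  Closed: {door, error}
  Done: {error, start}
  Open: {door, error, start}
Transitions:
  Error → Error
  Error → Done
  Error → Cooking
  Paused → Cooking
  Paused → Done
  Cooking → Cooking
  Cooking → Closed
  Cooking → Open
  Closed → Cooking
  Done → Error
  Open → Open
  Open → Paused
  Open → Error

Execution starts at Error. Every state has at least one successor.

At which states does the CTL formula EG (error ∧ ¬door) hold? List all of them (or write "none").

States satisfying error ∧ ¬door: {Error, Cooking, Done}.
States satisfying EG (error ∧ ¬door): {Error, Cooking, Done}.

{Error, Cooking, Done}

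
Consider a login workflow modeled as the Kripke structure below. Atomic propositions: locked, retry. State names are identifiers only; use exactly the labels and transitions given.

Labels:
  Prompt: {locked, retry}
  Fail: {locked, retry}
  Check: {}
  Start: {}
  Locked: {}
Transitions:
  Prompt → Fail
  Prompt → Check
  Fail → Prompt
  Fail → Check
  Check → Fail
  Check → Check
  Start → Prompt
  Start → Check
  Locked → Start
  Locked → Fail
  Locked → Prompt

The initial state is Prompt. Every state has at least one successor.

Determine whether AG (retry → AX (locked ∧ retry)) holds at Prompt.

States satisfying retry → AX (locked ∧ retry): {Check, Start, Locked}.
States satisfying AG (retry → AX (locked ∧ retry)): ∅.
Fail is reachable from Prompt and violates retry → AX (locked ∧ retry), so AG fails at Prompt.
Prompt ∉ Sat(AG (retry → AX (locked ∧ retry))).

Does not hold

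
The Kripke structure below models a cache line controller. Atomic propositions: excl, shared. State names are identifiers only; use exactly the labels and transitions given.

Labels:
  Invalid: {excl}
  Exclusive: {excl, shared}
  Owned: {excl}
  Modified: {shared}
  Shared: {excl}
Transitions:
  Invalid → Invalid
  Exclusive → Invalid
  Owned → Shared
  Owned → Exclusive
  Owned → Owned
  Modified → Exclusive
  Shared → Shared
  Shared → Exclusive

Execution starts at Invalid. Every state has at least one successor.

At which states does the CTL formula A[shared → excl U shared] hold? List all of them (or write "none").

States satisfying shared → excl: {Invalid, Exclusive, Owned, Shared}.
States satisfying shared: {Exclusive, Modified}.
States satisfying A[shared → excl U shared]: {Exclusive, Modified}.

{Exclusive, Modified}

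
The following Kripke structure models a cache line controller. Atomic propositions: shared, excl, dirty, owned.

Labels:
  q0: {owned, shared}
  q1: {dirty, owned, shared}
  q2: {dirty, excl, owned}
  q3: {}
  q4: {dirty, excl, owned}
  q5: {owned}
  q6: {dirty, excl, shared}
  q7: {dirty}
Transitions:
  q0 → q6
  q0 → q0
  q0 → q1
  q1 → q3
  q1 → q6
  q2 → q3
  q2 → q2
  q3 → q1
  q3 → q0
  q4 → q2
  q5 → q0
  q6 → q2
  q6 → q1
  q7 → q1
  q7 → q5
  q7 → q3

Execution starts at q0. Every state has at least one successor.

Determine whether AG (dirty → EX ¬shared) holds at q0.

Yes

States satisfying dirty → EX ¬shared: {q0, q1, q2, q3, q4, q5, q6, q7}.
States satisfying AG (dirty → EX ¬shared): {q0, q1, q2, q3, q4, q5, q6, q7}.
Every state reachable from q0 satisfies dirty → EX ¬shared.
q0 ∈ Sat(AG (dirty → EX ¬shared)).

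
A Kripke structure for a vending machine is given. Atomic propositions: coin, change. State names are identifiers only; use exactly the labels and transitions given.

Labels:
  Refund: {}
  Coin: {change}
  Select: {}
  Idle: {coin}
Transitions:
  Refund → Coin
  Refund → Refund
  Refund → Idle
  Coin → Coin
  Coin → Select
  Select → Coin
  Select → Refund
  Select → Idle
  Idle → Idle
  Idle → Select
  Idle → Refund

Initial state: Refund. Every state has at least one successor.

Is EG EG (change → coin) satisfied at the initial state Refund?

States satisfying EG (change → coin): {Refund, Select, Idle}.
States satisfying EG EG (change → coin): {Refund, Select, Idle}.
Refund ∈ Sat(EG EG (change → coin)).

Yes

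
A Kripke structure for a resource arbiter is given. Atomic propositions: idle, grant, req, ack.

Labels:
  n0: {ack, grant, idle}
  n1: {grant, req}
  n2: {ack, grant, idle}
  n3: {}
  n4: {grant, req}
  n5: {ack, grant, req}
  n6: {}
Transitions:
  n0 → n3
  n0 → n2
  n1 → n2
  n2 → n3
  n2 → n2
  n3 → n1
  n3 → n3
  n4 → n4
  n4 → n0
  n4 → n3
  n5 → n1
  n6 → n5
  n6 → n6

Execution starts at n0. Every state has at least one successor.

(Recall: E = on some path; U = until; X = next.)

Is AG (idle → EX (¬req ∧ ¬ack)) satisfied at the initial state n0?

States satisfying idle → EX (¬req ∧ ¬ack): {n0, n1, n2, n3, n4, n5, n6}.
States satisfying AG (idle → EX (¬req ∧ ¬ack)): {n0, n1, n2, n3, n4, n5, n6}.
Every state reachable from n0 satisfies idle → EX (¬req ∧ ¬ack).
n0 ∈ Sat(AG (idle → EX (¬req ∧ ¬ack))).

Yes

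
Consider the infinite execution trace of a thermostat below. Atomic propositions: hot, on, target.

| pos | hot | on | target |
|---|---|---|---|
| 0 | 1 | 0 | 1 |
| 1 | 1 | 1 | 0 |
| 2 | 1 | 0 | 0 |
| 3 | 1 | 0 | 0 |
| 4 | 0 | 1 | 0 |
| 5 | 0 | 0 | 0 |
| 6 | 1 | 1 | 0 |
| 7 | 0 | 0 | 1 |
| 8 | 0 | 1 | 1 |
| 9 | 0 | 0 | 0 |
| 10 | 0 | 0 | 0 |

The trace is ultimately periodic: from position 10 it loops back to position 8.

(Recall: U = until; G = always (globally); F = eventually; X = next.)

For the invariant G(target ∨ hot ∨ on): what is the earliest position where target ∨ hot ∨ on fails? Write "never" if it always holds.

5

Check target ∨ hot ∨ on at each position in order: 0 ✓, 1 ✓, 2 ✓, 3 ✓, 4 ✓.
At position 5 the labels are {}, so target ∨ hot ∨ on is false there. This is the first violation.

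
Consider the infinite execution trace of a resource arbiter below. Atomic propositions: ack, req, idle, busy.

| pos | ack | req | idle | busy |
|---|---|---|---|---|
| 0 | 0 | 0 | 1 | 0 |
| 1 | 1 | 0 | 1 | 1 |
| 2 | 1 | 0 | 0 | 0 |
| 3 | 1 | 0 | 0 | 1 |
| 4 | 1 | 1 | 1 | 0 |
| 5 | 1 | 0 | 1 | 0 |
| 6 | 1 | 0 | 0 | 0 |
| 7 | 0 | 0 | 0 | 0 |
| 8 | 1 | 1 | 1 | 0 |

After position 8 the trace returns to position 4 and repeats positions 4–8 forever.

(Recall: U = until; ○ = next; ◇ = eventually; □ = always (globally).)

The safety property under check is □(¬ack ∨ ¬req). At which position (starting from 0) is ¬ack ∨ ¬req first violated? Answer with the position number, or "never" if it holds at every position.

Check ¬ack ∨ ¬req at each position in order: 0 ✓, 1 ✓, 2 ✓, 3 ✓.
At position 4 the labels are {ack, idle, req}, so ¬ack ∨ ¬req is false there. This is the first violation.

4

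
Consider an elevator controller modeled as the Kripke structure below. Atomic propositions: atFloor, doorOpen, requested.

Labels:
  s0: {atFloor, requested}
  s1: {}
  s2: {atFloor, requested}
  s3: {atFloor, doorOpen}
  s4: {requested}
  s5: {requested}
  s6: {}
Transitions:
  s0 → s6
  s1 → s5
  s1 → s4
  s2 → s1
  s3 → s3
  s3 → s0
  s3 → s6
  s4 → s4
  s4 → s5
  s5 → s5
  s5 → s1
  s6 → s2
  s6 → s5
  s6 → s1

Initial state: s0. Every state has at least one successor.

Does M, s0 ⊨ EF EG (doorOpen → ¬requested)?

Holds

States satisfying EG (doorOpen → ¬requested): {s0, s1, s2, s3, s4, s5, s6}.
States satisfying EF EG (doorOpen → ¬requested): {s0, s1, s2, s3, s4, s5, s6}.
Some path from s0 reaches a state where EG (doorOpen → ¬requested) holds.
s0 ∈ Sat(EF EG (doorOpen → ¬requested)).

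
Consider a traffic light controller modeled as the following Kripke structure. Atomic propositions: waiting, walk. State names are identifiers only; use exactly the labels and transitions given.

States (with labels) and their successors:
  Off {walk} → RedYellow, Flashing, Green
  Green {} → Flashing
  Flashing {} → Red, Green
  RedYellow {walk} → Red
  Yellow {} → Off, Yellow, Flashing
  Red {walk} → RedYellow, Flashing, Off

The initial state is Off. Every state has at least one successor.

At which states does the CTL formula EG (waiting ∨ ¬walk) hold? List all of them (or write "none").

States satisfying waiting ∨ ¬walk: {Green, Flashing, Yellow}.
States satisfying EG (waiting ∨ ¬walk): {Green, Flashing, Yellow}.

{Green, Flashing, Yellow}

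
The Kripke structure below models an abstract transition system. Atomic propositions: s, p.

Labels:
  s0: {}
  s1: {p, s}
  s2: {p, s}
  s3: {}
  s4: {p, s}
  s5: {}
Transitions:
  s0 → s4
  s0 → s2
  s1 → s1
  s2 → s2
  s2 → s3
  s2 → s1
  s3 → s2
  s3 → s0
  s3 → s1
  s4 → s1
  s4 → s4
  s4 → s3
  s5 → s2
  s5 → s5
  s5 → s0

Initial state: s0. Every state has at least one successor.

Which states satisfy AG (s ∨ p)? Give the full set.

{s1}

States satisfying s ∨ p: {s1, s2, s4}.
States satisfying AG (s ∨ p): {s1}.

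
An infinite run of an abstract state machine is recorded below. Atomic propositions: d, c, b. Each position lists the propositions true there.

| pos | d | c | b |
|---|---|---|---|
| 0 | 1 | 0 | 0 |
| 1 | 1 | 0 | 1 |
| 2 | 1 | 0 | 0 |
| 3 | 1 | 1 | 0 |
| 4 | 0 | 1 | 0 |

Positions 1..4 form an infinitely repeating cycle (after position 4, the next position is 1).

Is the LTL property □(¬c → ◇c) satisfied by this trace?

Satisfied

¬c → ◇c holds at every position 0..4, and those are all positions ever visited, so □(¬c → ◇c) holds.
Positions where ¬c holds: 0, 1, 2.
Check ◇c at each: 0→ok, 1→ok, 2→ok.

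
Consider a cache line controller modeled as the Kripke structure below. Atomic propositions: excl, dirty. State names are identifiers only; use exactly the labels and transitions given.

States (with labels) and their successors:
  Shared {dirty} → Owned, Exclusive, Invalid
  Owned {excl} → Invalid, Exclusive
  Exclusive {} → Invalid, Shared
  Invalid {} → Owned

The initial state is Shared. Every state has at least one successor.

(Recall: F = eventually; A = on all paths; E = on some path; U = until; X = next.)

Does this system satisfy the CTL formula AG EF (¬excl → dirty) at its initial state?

States satisfying EF (¬excl → dirty): {Shared, Owned, Exclusive, Invalid}.
States satisfying AG EF (¬excl → dirty): {Shared, Owned, Exclusive, Invalid}.
Every state reachable from Shared satisfies EF (¬excl → dirty).
Shared ∈ Sat(AG EF (¬excl → dirty)).

Satisfied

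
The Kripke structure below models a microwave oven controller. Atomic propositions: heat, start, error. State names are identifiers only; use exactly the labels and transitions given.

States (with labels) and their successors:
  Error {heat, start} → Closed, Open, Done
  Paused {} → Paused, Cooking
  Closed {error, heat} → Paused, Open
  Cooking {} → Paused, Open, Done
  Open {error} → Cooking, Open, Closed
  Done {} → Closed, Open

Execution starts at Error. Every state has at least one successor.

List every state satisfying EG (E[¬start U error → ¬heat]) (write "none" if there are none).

{Error, Paused, Closed, Cooking, Open, Done}

States satisfying E[¬start U error → ¬heat]: {Error, Paused, Closed, Cooking, Open, Done}.
States satisfying EG (E[¬start U error → ¬heat]): {Error, Paused, Closed, Cooking, Open, Done}.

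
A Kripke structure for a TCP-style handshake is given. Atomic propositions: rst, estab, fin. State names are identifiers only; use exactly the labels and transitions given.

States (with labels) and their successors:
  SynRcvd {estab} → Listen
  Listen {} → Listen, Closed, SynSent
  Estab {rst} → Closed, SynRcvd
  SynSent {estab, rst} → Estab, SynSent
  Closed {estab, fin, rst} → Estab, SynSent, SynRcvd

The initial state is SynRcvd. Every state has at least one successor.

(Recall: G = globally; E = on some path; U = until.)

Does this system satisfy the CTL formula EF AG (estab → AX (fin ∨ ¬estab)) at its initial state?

No

States satisfying AG (estab → AX (fin ∨ ¬estab)): ∅.
States satisfying EF AG (estab → AX (fin ∨ ¬estab)): ∅.
No suitable path/successor from SynRcvd witnesses the formula.
SynRcvd ∉ Sat(EF AG (estab → AX (fin ∨ ¬estab))).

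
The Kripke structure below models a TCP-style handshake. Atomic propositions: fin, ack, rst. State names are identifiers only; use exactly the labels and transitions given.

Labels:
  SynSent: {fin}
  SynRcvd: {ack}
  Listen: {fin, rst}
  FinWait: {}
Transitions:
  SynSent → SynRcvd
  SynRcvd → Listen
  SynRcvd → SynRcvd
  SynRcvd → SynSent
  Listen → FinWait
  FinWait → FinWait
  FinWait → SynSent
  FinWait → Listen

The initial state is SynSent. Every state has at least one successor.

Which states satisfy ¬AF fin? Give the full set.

States satisfying fin: {SynSent, Listen}.
States satisfying AF fin: {SynSent, Listen}.
States satisfying ¬AF fin: {SynRcvd, FinWait}.

{SynRcvd, FinWait}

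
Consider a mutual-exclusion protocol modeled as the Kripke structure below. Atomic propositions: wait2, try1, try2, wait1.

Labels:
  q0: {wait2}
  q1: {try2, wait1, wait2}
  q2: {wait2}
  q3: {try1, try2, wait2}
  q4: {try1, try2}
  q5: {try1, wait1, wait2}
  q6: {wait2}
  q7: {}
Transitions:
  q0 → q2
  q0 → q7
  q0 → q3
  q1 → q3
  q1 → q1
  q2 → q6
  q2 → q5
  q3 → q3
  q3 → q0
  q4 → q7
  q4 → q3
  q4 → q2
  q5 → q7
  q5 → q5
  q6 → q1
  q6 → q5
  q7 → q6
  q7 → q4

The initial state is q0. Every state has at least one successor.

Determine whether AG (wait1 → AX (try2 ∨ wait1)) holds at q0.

Violated

States satisfying wait1 → AX (try2 ∨ wait1): {q0, q1, q2, q3, q4, q6, q7}.
States satisfying AG (wait1 → AX (try2 ∨ wait1)): ∅.
q5 is reachable from q0 and violates wait1 → AX (try2 ∨ wait1), so AG fails at q0.
q0 ∉ Sat(AG (wait1 → AX (try2 ∨ wait1))).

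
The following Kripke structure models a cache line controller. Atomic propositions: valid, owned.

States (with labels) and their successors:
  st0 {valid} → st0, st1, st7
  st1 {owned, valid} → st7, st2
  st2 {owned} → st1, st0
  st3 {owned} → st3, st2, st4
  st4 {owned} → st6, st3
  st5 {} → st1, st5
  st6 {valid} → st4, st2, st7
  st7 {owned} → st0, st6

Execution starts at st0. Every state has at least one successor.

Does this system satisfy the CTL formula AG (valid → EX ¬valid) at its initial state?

Holds

States satisfying valid → EX ¬valid: {st0, st1, st2, st3, st4, st5, st6, st7}.
States satisfying AG (valid → EX ¬valid): {st0, st1, st2, st3, st4, st5, st6, st7}.
Every state reachable from st0 satisfies valid → EX ¬valid.
st0 ∈ Sat(AG (valid → EX ¬valid)).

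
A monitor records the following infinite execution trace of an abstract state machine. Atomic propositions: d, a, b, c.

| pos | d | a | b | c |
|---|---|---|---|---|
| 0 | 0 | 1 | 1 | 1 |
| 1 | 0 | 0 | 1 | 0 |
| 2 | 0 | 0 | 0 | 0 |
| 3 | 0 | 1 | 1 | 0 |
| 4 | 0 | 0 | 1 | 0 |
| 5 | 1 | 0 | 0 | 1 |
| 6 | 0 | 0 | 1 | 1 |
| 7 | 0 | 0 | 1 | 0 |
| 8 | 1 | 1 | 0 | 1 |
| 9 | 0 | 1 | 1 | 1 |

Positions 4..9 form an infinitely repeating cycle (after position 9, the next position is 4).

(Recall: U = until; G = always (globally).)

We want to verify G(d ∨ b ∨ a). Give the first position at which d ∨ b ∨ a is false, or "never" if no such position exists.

2

Check d ∨ b ∨ a at each position in order: 0 ✓, 1 ✓.
At position 2 the labels are {}, so d ∨ b ∨ a is false there. This is the first violation.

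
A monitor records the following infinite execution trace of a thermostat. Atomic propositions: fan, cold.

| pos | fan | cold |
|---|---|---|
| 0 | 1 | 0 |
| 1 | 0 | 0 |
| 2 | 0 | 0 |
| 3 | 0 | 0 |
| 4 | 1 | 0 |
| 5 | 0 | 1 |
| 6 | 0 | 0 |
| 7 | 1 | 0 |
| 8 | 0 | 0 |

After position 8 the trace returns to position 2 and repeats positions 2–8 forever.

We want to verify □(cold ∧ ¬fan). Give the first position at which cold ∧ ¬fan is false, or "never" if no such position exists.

0

At position 0 the labels are {fan}, so cold ∧ ¬fan is false there. This is the first violation.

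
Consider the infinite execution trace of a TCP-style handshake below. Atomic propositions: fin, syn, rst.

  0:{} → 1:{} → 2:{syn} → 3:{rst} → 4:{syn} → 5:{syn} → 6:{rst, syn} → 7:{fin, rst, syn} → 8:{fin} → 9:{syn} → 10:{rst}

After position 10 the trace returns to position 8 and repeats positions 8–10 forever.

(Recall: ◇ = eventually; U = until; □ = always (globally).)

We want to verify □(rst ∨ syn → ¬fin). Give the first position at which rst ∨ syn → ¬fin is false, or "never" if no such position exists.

7

Check rst ∨ syn → ¬fin at each position in order: 0 ✓, 1 ✓, 2 ✓, 3 ✓, 4 ✓, 5 ✓, 6 ✓.
At position 7 the labels are {fin, rst, syn}, so rst ∨ syn → ¬fin is false there. This is the first violation.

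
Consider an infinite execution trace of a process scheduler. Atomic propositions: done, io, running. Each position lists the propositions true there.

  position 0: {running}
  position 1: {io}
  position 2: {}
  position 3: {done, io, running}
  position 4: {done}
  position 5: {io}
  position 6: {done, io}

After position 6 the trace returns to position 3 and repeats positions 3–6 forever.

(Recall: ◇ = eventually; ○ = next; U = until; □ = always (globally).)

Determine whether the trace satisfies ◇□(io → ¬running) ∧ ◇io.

□(io → ¬running) is false at every position 0..6, so it never becomes true and ◇□(io → ¬running) fails.
io holds at position 1, which is reachable from 0, so ◇io holds.
At position 0: ◇□(io → ¬running) is false; ◇io is true; so ◇□(io → ¬running) ∧ ◇io is false.

No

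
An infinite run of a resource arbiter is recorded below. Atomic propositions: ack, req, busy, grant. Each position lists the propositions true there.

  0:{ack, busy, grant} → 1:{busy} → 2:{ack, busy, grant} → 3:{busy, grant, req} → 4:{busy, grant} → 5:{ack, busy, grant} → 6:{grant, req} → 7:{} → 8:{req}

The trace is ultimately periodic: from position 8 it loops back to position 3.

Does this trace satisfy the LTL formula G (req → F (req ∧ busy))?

req → F (req ∧ busy) holds at every position 0..8, and those are all positions ever visited, so G (req → F (req ∧ busy)) holds.
Positions where req holds: 3, 6, 8.
Check F (req ∧ busy) at each: 3→ok, 6→ok, 8→ok.

Holds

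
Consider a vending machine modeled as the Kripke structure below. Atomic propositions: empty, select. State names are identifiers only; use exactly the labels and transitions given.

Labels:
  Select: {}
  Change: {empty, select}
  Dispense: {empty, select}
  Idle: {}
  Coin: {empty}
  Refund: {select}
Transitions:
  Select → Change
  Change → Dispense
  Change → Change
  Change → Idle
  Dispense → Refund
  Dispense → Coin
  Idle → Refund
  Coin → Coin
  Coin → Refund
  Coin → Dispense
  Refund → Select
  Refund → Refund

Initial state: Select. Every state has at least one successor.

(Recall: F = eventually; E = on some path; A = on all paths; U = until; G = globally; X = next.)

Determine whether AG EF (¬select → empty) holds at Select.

Satisfied

States satisfying EF (¬select → empty): {Select, Change, Dispense, Idle, Coin, Refund}.
States satisfying AG EF (¬select → empty): {Select, Change, Dispense, Idle, Coin, Refund}.
Every state reachable from Select satisfies EF (¬select → empty).
Select ∈ Sat(AG EF (¬select → empty)).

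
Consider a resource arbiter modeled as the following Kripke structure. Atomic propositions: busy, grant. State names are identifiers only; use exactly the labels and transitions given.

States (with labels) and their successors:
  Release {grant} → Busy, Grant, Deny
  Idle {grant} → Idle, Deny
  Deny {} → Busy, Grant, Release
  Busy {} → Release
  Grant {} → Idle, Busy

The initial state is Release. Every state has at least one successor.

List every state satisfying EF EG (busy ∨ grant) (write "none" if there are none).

{Release, Idle, Deny, Busy, Grant}

States satisfying EG (busy ∨ grant): {Idle}.
States satisfying EF EG (busy ∨ grant): {Release, Idle, Deny, Busy, Grant}.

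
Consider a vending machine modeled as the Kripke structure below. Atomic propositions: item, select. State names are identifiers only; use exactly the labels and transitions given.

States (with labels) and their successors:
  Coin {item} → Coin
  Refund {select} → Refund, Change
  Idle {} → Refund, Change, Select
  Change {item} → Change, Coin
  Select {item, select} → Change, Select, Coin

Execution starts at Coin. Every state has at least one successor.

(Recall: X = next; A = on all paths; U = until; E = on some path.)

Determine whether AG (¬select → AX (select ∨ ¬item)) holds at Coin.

States satisfying ¬select → AX (select ∨ ¬item): {Refund, Select}.
States satisfying AG (¬select → AX (select ∨ ¬item)): ∅.
Coin is reachable from Coin and violates ¬select → AX (select ∨ ¬item), so AG fails at Coin.
Coin ∉ Sat(AG (¬select → AX (select ∨ ¬item))).

No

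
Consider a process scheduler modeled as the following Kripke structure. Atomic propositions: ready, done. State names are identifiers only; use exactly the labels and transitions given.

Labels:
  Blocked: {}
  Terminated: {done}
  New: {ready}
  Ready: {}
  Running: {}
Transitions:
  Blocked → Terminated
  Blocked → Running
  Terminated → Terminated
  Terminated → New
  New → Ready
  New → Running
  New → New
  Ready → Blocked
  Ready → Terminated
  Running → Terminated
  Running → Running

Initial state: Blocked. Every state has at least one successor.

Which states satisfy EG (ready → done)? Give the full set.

{Blocked, Terminated, Ready, Running}

States satisfying ready → done: {Blocked, Terminated, Ready, Running}.
States satisfying EG (ready → done): {Blocked, Terminated, Ready, Running}.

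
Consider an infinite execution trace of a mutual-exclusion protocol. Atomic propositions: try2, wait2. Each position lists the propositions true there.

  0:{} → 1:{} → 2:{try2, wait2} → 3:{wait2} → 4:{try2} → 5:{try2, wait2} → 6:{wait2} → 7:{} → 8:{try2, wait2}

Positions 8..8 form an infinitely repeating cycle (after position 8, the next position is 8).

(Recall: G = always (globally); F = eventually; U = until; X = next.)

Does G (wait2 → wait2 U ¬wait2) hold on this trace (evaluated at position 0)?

Violated

wait2 → wait2 U ¬wait2 must hold at every position from 0 onward. It fails at position 8, so G (wait2 → wait2 U ¬wait2) is false.
Positions where wait2 holds: 2, 3, 5, 6, 8.
Check wait2 U ¬wait2 at each: 2→ok, 3→ok, 5→ok, 6→ok, 8→fails.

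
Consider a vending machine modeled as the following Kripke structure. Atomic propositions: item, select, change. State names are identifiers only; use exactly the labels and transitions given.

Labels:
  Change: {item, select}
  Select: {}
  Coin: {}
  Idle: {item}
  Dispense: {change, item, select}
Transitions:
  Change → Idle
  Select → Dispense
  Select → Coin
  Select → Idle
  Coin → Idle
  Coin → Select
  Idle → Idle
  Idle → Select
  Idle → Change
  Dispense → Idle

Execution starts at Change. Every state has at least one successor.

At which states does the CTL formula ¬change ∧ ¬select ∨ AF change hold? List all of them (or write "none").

States satisfying ¬change: {Change, Select, Coin, Idle}.
States satisfying ¬select: {Select, Coin, Idle}.
States satisfying ¬change ∧ ¬select: {Select, Coin, Idle}.
States satisfying change: {Dispense}.
States satisfying AF change: {Dispense}.
States satisfying ¬change ∧ ¬select ∨ AF change: {Select, Coin, Idle, Dispense}.

{Select, Coin, Idle, Dispense}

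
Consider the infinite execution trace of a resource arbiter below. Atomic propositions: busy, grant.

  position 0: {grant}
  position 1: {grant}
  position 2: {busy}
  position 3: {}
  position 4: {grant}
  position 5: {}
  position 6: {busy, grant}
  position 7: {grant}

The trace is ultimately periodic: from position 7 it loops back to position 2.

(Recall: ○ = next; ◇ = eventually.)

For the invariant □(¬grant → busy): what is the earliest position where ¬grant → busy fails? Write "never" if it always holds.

Check ¬grant → busy at each position in order: 0 ✓, 1 ✓, 2 ✓.
At position 3 the labels are {}, so ¬grant → busy is false there. This is the first violation.

3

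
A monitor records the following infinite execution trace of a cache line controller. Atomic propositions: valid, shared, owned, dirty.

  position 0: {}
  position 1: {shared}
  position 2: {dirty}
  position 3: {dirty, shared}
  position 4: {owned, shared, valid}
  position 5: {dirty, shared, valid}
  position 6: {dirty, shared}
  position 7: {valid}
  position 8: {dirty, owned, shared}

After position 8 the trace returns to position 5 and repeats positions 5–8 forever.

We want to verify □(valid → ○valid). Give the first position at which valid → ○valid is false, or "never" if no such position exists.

Check valid → ○valid at each position in order: 0 ✓, 1 ✓, 2 ✓, 3 ✓, 4 ✓.
At position 5 the labels are {dirty, shared, valid} and the next position 6 has {dirty, shared}, so valid → ○valid is false there. This is the first violation.

5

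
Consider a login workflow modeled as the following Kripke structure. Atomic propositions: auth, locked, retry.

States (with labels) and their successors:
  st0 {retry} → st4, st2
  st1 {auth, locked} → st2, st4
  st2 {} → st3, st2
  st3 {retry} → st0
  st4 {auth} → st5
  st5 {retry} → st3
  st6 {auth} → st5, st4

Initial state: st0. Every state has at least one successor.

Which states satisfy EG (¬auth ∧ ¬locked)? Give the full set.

States satisfying ¬auth ∧ ¬locked: {st0, st2, st3, st5}.
States satisfying EG (¬auth ∧ ¬locked): {st0, st2, st3, st5}.

{st0, st2, st3, st5}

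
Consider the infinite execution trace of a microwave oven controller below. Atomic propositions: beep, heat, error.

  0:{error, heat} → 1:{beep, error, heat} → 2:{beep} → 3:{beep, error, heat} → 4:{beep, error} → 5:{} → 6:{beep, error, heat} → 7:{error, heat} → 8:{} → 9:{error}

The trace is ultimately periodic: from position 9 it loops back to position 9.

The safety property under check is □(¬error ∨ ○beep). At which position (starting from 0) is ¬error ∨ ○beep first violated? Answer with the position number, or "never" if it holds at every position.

4

Check ¬error ∨ ○beep at each position in order: 0 ✓, 1 ✓, 2 ✓, 3 ✓.
At position 4 the labels are {beep, error} and the next position 5 has {}, so ¬error ∨ ○beep is false there. This is the first violation.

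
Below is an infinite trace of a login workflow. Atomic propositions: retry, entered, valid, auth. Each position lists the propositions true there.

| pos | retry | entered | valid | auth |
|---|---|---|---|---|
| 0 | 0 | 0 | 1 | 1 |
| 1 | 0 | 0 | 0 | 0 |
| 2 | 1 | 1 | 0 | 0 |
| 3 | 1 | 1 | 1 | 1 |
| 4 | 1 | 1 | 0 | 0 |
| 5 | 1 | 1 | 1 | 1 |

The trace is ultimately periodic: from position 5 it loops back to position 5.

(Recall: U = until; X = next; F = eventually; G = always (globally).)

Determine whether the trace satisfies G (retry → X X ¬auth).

Violated

retry → X X ¬auth must hold at every position from 0 onward. It fails at position 3, so G (retry → X X ¬auth) is false.
Positions where retry holds: 2, 3, 4, 5.
Check X X ¬auth at each: 2→ok, 3→fails, 4→fails, 5→fails.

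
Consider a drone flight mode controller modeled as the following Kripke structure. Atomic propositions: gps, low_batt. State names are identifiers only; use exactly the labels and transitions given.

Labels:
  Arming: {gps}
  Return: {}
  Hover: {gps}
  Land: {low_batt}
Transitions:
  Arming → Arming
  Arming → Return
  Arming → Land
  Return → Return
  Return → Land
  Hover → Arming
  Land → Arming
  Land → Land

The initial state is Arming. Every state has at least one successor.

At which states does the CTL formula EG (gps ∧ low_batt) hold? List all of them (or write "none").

States satisfying gps ∧ low_batt: ∅.
States satisfying EG (gps ∧ low_batt): ∅.

none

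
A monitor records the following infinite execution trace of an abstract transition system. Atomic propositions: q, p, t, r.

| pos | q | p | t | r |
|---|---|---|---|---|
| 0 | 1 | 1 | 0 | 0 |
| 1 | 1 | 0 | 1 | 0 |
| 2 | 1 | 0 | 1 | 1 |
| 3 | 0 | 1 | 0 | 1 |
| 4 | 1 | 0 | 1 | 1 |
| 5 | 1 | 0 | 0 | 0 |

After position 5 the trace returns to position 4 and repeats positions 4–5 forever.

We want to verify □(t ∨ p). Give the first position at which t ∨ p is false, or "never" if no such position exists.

Check t ∨ p at each position in order: 0 ✓, 1 ✓, 2 ✓, 3 ✓, 4 ✓.
At position 5 the labels are {q}, so t ∨ p is false there. This is the first violation.

5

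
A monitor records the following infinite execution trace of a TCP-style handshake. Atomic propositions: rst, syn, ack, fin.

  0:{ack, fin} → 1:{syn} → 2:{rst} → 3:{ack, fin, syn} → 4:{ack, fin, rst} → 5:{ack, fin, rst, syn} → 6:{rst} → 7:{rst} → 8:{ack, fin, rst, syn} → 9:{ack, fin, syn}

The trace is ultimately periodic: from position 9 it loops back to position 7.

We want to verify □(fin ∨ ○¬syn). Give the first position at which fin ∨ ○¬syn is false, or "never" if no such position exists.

Check fin ∨ ○¬syn at each position in order: 0 ✓, 1 ✓.
At position 2 the labels are {rst} and the next position 3 has {ack, fin, syn}, so fin ∨ ○¬syn is false there. This is the first violation.

2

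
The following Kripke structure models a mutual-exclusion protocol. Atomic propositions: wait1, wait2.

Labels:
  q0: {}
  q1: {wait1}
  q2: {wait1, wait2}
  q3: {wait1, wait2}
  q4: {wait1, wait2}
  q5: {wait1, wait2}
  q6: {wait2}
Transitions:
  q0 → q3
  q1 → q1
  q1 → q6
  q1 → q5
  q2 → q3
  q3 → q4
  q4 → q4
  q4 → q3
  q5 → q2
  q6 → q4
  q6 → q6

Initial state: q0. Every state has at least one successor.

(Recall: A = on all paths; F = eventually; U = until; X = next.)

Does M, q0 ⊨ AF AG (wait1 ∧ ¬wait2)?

States satisfying AG (wait1 ∧ ¬wait2): ∅.
States satisfying AF AG (wait1 ∧ ¬wait2): ∅.
There is a path from q0 along which AG (wait1 ∧ ¬wait2) never holds.
q0 ∉ Sat(AF AG (wait1 ∧ ¬wait2)).

Does not hold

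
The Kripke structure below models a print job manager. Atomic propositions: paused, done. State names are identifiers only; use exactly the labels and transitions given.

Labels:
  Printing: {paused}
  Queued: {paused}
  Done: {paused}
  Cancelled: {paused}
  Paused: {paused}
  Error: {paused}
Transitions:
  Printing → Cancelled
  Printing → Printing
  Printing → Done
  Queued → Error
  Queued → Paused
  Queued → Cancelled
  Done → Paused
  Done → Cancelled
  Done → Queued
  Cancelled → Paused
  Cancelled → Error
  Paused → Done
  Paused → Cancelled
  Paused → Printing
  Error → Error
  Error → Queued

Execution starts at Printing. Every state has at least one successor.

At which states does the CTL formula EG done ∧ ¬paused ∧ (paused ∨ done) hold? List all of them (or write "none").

States satisfying done: ∅.
States satisfying EG done: ∅.
States satisfying ¬paused: ∅.
States satisfying paused ∨ done: {Printing, Queued, Done, Cancelled, Paused, Error}.
States satisfying ¬paused ∧ (paused ∨ done): ∅.
States satisfying EG done ∧ ¬paused ∧ (paused ∨ done): ∅.

none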